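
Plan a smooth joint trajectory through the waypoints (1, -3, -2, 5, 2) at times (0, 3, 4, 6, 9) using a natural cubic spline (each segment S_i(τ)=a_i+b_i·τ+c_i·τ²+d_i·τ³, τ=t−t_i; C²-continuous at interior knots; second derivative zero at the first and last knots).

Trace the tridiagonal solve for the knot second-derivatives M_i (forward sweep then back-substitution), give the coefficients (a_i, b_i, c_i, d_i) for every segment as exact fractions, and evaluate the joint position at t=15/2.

  seg 0: a=1 b=-437/219 c=0 d=145/1971
  seg 1: a=-3 b=-2/219 c=145/219 d=76/219
  seg 2: a=-2 b=172/73 c=373/219 d=-991/1752
  seg 3: a=5 b=1043/438 c=-1481/876 d=1481/7884
S(15/2) = 12619/2336

Δ: Δ0=-4/3, Δ1=1, Δ2=7/2, Δ3=-1
row 1: diag=8, rhs=14; c'=1/8, d'=7/4
row 2: denom=6−1·1/8=47/8; d'=(15−1·7/4)/(47/8)=106/47
row 3: denom=10−2·16/47=438/47; d'=(-27−2·106/47)/(438/47)=-1481/438
back: M3=-1481/438
back: M2=106/47−16/47·-1481/438=746/219
back: M1=7/4−1/8·746/219=290/219
M: M0=0, M1=290/219, M2=746/219, M3=-1481/438, M4=0
seg 0: a=1, c=M0/2=0, d=(M1−M0)/(6·3)=145/1971, b=Δ0−h0·(2M0+M1)/6=-437/219
seg 1: a=-3, c=M1/2=145/219, d=(M2−M1)/(6·1)=76/219, b=Δ1−h1·(2M1+M2)/6=-2/219
seg 2: a=-2, c=M2/2=373/219, d=(M3−M2)/(6·2)=-991/1752, b=Δ2−h2·(2M2+M3)/6=172/73
seg 3: a=5, c=M3/2=-1481/876, d=(M4−M3)/(6·3)=1481/7884, b=Δ3−h3·(2M3+M4)/6=1043/438
t_q=15/2 → seg 3, τ=3/2; S=5+1043/438·τ+-1481/876·τ²+1481/7884·τ³=12619/2336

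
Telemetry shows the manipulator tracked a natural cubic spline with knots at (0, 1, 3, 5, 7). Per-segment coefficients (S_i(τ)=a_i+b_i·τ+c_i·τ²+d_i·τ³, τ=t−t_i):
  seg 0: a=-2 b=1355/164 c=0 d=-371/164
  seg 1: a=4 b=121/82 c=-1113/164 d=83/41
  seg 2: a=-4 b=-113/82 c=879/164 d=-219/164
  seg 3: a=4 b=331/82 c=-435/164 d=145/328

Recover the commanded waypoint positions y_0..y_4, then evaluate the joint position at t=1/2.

y_0 = S_0(0) = a_0 = -2
y_1 = S_1(0) = a_1 = 4
y_2 = S_2(0) = a_2 = -4
y_3 = S_3(0) = a_3 = 4
y_4 = S_3(2) = 5
t_q=1/2 is in segment 0 (τ=1/2); S_0(τ)=2425/1312

y_0=-2 y_1=4 y_2=-4 y_3=4 y_4=5
S(1/2) = 2425/1312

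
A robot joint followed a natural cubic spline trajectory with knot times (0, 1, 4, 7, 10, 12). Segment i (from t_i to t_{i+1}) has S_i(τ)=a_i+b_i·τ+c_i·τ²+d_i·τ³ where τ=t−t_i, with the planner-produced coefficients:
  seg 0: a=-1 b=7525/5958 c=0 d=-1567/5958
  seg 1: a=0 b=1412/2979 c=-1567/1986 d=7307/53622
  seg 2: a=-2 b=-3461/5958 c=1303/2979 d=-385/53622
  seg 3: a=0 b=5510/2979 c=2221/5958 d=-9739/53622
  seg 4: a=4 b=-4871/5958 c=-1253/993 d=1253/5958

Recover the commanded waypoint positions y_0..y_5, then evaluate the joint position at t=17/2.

y_0=-1 y_1=0 y_2=-2 y_3=0 y_4=4 y_5=-1
S(17/2) = 15889/5296

y_0 = S_0(0) = a_0 = -1
y_1 = S_1(0) = a_1 = 0
y_2 = S_2(0) = a_2 = -2
y_3 = S_3(0) = a_3 = 0
y_4 = S_4(0) = a_4 = 4
y_5 = S_4(2) = -1
t_q=17/2 is in segment 3 (τ=3/2); S_3(τ)=15889/5296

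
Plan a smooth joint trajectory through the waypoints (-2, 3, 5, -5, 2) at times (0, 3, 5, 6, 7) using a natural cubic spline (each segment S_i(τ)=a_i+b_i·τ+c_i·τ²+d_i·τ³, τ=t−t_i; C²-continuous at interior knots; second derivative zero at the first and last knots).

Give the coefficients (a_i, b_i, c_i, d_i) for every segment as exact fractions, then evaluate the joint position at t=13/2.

Δ: Δ0=5/3, Δ1=1, Δ2=-10, Δ3=7
row 1: diag=10, rhs=-4; c'=1/5, d'=-2/5
row 2: denom=6−2·1/5=28/5; d'=(-66−2·-2/5)/(28/5)=-163/14
row 3: denom=4−1·5/28=107/28; d'=(102−1·-163/14)/(107/28)=3182/107
back: M3=3182/107
back: M2=-163/14−5/28·3182/107=-1814/107
back: M1=-2/5−1/5·-1814/107=320/107
M: M0=0, M1=320/107, M2=-1814/107, M3=3182/107, M4=0
seg 0: a=-2, c=M0/2=0, d=(M1−M0)/(6·3)=160/963, b=Δ0−h0·(2M0+M1)/6=55/321
seg 1: a=3, c=M1/2=160/107, d=(M2−M1)/(6·2)=-1067/642, b=Δ1−h1·(2M1+M2)/6=1495/321
seg 2: a=5, c=M2/2=-907/107, d=(M3−M2)/(6·1)=2498/321, b=Δ2−h2·(2M2+M3)/6=-2987/321
seg 3: a=-5, c=M3/2=1591/107, d=(M4−M3)/(6·1)=-1591/321, b=Δ3−h3·(2M3+M4)/6=-935/321
t_q=13/2 → seg 3, τ=1/2; S=-5+-935/321·τ+1591/107·τ²+-1591/321·τ³=-2875/856

  seg 0: a=-2 b=55/321 c=0 d=160/963
  seg 1: a=3 b=1495/321 c=160/107 d=-1067/642
  seg 2: a=5 b=-2987/321 c=-907/107 d=2498/321
  seg 3: a=-5 b=-935/321 c=1591/107 d=-1591/321
S(13/2) = -2875/856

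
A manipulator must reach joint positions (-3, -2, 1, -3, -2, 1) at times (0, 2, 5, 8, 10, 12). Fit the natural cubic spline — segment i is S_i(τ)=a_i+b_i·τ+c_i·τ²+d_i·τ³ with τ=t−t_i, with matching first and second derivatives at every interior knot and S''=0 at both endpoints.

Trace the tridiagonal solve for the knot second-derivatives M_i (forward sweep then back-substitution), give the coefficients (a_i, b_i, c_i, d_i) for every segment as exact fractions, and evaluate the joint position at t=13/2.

Δ: Δ0=1/2, Δ1=1, Δ2=-4/3, Δ3=1/2, Δ4=3/2
row 1: diag=10, rhs=3; c'=3/10, d'=3/10
row 2: denom=12−3·3/10=111/10; d'=(-14−3·3/10)/(111/10)=-149/111
row 3: denom=10−3·10/37=340/37; d'=(11−3·-149/111)/(340/37)=139/85
row 4: denom=8−2·37/170=643/85; d'=(6−2·139/85)/(643/85)=232/643
back: M4=232/643
back: M3=139/85−37/170·232/643=1001/643
back: M2=-149/111−10/37·1001/643=-3401/1929
back: M1=3/10−3/10·-3401/1929=533/643
M: M0=0, M1=533/643, M2=-3401/1929, M3=1001/643, M4=232/643, M5=0
seg 0: a=-3, c=M0/2=0, d=(M1−M0)/(6·2)=533/7716, b=Δ0−h0·(2M0+M1)/6=863/3858
seg 1: a=-2, c=M1/2=533/1286, d=(M2−M1)/(6·3)=-2500/17361, b=Δ1−h1·(2M1+M2)/6=4061/3858
seg 2: a=1, c=M2/2=-3401/3858, d=(M3−M2)/(6·3)=3202/17361, b=Δ2−h2·(2M2+M3)/6=-1345/3858
seg 3: a=-3, c=M3/2=1001/1286, d=(M4−M3)/(6·2)=-769/7716, b=Δ3−h3·(2M3+M4)/6=-2539/3858
seg 4: a=-2, c=M4/2=116/643, d=(M5−M4)/(6·2)=-58/1929, b=Δ4−h4·(2M4+M5)/6=4859/3858
t_q=13/2 → seg 2, τ=3/2; S=1+-1345/3858·τ+-3401/3858·τ²+3202/17361·τ³=-4547/5144

  seg 0: a=-3 b=863/3858 c=0 d=533/7716
  seg 1: a=-2 b=4061/3858 c=533/1286 d=-2500/17361
  seg 2: a=1 b=-1345/3858 c=-3401/3858 d=3202/17361
  seg 3: a=-3 b=-2539/3858 c=1001/1286 d=-769/7716
  seg 4: a=-2 b=4859/3858 c=116/643 d=-58/1929
S(13/2) = -4547/5144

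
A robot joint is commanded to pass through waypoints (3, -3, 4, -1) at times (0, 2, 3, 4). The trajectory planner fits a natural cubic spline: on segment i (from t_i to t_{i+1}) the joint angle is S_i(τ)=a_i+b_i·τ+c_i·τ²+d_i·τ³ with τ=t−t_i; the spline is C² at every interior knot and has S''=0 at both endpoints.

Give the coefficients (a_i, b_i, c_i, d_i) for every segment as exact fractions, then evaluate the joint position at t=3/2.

  seg 0: a=3 b=-173/23 c=0 d=26/23
  seg 1: a=-3 b=139/23 c=156/23 d=-134/23
  seg 2: a=4 b=49/23 c=-246/23 d=82/23
S(3/2) = -411/92

Δ: Δ0=-3, Δ1=7, Δ2=-5
row 1: diag=6, rhs=60; c'=1/6, d'=10
row 2: denom=4−1·1/6=23/6; d'=(-72−1·10)/(23/6)=-492/23
back: M2=-492/23
back: M1=10−1/6·-492/23=312/23
M: M0=0, M1=312/23, M2=-492/23, M3=0
seg 0: a=3, c=M0/2=0, d=(M1−M0)/(6·2)=26/23, b=Δ0−h0·(2M0+M1)/6=-173/23
seg 1: a=-3, c=M1/2=156/23, d=(M2−M1)/(6·1)=-134/23, b=Δ1−h1·(2M1+M2)/6=139/23
seg 2: a=4, c=M2/2=-246/23, d=(M3−M2)/(6·1)=82/23, b=Δ2−h2·(2M2+M3)/6=49/23
t_q=3/2 → seg 0, τ=3/2; S=3+-173/23·τ+0·τ²+26/23·τ³=-411/92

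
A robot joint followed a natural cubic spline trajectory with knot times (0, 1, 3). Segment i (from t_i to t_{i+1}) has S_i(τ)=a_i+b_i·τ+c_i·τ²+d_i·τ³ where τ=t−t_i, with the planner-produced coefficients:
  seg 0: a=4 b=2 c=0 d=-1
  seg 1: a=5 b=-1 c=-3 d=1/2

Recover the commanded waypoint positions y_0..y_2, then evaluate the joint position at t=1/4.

y_0=4 y_1=5 y_2=-5
S(1/4) = 287/64

y_0 = S_0(0) = a_0 = 4
y_1 = S_1(0) = a_1 = 5
y_2 = S_1(2) = -5
t_q=1/4 is in segment 0 (τ=1/4); S_0(τ)=287/64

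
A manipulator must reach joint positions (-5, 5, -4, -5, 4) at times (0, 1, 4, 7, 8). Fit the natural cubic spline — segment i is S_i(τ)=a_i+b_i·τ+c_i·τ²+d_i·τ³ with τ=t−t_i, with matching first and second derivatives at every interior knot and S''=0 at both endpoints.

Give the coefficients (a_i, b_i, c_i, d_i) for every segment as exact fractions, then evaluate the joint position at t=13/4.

Δ: Δ0=10, Δ1=-3, Δ2=-1/3, Δ3=9
row 1: diag=8, rhs=-78; c'=3/8, d'=-39/4
row 2: denom=12−3·3/8=87/8; d'=(16−3·-39/4)/(87/8)=362/87
row 3: denom=8−3·8/29=208/29; d'=(56−3·362/87)/(208/29)=631/104
back: M3=631/104
back: M2=362/87−8/29·631/104=97/39
back: M1=-39/4−3/8·97/39=-1111/104
M: M0=0, M1=-1111/104, M2=97/39, M3=631/104, M4=0
seg 0: a=-5, c=M0/2=0, d=(M1−M0)/(6·1)=-1111/624, b=Δ0−h0·(2M0+M1)/6=7351/624
seg 1: a=5, c=M1/2=-1111/208, d=(M2−M1)/(6·3)=4109/5616, b=Δ1−h1·(2M1+M2)/6=2009/312
seg 2: a=-4, c=M2/2=97/78, d=(M3−M2)/(6·3)=1117/5616, b=Δ2−h2·(2M2+M3)/6=-281/48
seg 3: a=-5, c=M3/2=631/208, d=(M4−M3)/(6·1)=-631/624, b=Δ3−h3·(2M3+M4)/6=2177/312
t_q=13/4 → seg 1, τ=9/4; S=5+2009/312·τ+-1111/208·τ²+4109/5616·τ³=10403/13312

  seg 0: a=-5 b=7351/624 c=0 d=-1111/624
  seg 1: a=5 b=2009/312 c=-1111/208 d=4109/5616
  seg 2: a=-4 b=-281/48 c=97/78 d=1117/5616
  seg 3: a=-5 b=2177/312 c=631/208 d=-631/624
S(13/4) = 10403/13312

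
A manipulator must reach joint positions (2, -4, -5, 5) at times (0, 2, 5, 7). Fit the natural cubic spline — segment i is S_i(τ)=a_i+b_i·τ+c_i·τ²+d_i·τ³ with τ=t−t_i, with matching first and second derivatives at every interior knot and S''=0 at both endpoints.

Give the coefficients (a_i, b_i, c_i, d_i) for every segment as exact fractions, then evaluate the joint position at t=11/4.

  seg 0: a=2 b=-883/273 c=0 d=16/273
  seg 1: a=-4 b=-691/273 c=32/91 d=8/63
  seg 2: a=-5 b=821/273 c=136/91 d=-68/273
S(11/4) = -4111/728

Δ: Δ0=-3, Δ1=-1/3, Δ2=5
row 1: diag=10, rhs=16; c'=3/10, d'=8/5
row 2: denom=10−3·3/10=91/10; d'=(32−3·8/5)/(91/10)=272/91
back: M2=272/91
back: M1=8/5−3/10·272/91=64/91
M: M0=0, M1=64/91, M2=272/91, M3=0
seg 0: a=2, c=M0/2=0, d=(M1−M0)/(6·2)=16/273, b=Δ0−h0·(2M0+M1)/6=-883/273
seg 1: a=-4, c=M1/2=32/91, d=(M2−M1)/(6·3)=8/63, b=Δ1−h1·(2M1+M2)/6=-691/273
seg 2: a=-5, c=M2/2=136/91, d=(M3−M2)/(6·2)=-68/273, b=Δ2−h2·(2M2+M3)/6=821/273
t_q=11/4 → seg 1, τ=3/4; S=-4+-691/273·τ+32/91·τ²+8/63·τ³=-4111/728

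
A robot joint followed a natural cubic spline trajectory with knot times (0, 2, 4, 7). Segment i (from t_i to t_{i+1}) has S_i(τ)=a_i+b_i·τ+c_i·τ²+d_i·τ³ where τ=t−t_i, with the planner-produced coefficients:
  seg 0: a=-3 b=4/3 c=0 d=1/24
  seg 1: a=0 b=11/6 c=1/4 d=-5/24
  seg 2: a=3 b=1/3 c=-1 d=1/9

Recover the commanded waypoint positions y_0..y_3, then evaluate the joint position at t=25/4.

y_0=-3 y_1=0 y_2=3 y_3=-2
S(25/4) = -3/64

y_0 = S_0(0) = a_0 = -3
y_1 = S_1(0) = a_1 = 0
y_2 = S_2(0) = a_2 = 3
y_3 = S_2(3) = -2
t_q=25/4 is in segment 2 (τ=9/4); S_2(τ)=-3/64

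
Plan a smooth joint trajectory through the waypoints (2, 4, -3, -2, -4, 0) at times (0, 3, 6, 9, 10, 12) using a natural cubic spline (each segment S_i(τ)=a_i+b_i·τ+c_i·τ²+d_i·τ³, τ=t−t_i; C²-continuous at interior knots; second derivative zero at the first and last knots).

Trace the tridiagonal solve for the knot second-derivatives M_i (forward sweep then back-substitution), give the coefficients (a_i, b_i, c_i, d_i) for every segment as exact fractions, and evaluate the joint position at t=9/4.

Δ: Δ0=2/3, Δ1=-7/3, Δ2=1/3, Δ3=-2, Δ4=2
row 1: diag=12, rhs=-18; c'=1/4, d'=-3/2
row 2: denom=12−3·1/4=45/4; d'=(16−3·-3/2)/(45/4)=82/45
row 3: denom=8−3·4/15=36/5; d'=(-14−3·82/45)/(36/5)=-73/27
row 4: denom=6−1·5/36=211/36; d'=(24−1·-73/27)/(211/36)=2884/633
back: M4=2884/633
back: M3=-73/27−5/36·2884/633=-704/211
back: M2=82/45−4/15·-704/211=5150/1899
back: M1=-3/2−1/4·5150/1899=-4136/1899
M: M0=0, M1=-4136/1899, M2=5150/1899, M3=-704/211, M4=2884/633, M5=0
seg 0: a=2, c=M0/2=0, d=(M1−M0)/(6·3)=-2068/17091, b=Δ0−h0·(2M0+M1)/6=3334/1899
seg 1: a=4, c=M1/2=-2068/1899, d=(M2−M1)/(6·3)=4643/17091, b=Δ1−h1·(2M1+M2)/6=-2870/1899
seg 2: a=-3, c=M2/2=2575/1899, d=(M3−M2)/(6·3)=-5743/17091, b=Δ2−h2·(2M2+M3)/6=-1349/1899
seg 3: a=-2, c=M3/2=-352/211, d=(M4−M3)/(6·1)=2498/1899, b=Δ3−h3·(2M3+M4)/6=-3128/1899
seg 4: a=-4, c=M4/2=1442/633, d=(M5−M4)/(6·2)=-721/1899, b=Δ4−h4·(2M4+M5)/6=-1970/1899
t_q=9/4 → seg 0, τ=9/4; S=2+3334/1899·τ+0·τ²+-2068/17091·τ³=15435/3376

  seg 0: a=2 b=3334/1899 c=0 d=-2068/17091
  seg 1: a=4 b=-2870/1899 c=-2068/1899 d=4643/17091
  seg 2: a=-3 b=-1349/1899 c=2575/1899 d=-5743/17091
  seg 3: a=-2 b=-3128/1899 c=-352/211 d=2498/1899
  seg 4: a=-4 b=-1970/1899 c=1442/633 d=-721/1899
S(9/4) = 15435/3376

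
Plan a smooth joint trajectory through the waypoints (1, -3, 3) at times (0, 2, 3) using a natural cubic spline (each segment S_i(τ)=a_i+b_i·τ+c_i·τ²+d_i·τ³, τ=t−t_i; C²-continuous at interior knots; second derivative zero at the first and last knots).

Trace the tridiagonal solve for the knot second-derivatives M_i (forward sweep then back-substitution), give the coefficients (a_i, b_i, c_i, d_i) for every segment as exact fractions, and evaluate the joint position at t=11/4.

Δ: Δ0=-2, Δ1=6
row 1: diag=6, rhs=48; c'=1/6, d'=8
back: M1=8
M: M0=0, M1=8, M2=0
seg 0: a=1, c=M0/2=0, d=(M1−M0)/(6·2)=2/3, b=Δ0−h0·(2M0+M1)/6=-14/3
seg 1: a=-3, c=M1/2=4, d=(M2−M1)/(6·1)=-4/3, b=Δ1−h1·(2M1+M2)/6=10/3
t_q=11/4 → seg 1, τ=3/4; S=-3+10/3·τ+4·τ²+-4/3·τ³=19/16

  seg 0: a=1 b=-14/3 c=0 d=2/3
  seg 1: a=-3 b=10/3 c=4 d=-4/3
S(11/4) = 19/16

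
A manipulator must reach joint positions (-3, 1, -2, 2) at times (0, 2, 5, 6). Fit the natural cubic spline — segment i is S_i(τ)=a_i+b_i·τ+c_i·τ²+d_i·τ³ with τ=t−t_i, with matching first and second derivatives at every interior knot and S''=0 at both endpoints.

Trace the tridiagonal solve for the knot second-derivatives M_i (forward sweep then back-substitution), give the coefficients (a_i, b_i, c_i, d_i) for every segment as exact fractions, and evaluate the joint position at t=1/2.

Δ: Δ0=2, Δ1=-1, Δ2=4
row 1: diag=10, rhs=-18; c'=3/10, d'=-9/5
row 2: denom=8−3·3/10=71/10; d'=(30−3·-9/5)/(71/10)=354/71
back: M2=354/71
back: M1=-9/5−3/10·354/71=-234/71
M: M0=0, M1=-234/71, M2=354/71, M3=0
seg 0: a=-3, c=M0/2=0, d=(M1−M0)/(6·2)=-39/142, b=Δ0−h0·(2M0+M1)/6=220/71
seg 1: a=1, c=M1/2=-117/71, d=(M2−M1)/(6·3)=98/213, b=Δ1−h1·(2M1+M2)/6=-14/71
seg 2: a=-2, c=M2/2=177/71, d=(M3−M2)/(6·1)=-59/71, b=Δ2−h2·(2M2+M3)/6=166/71
t_q=1/2 → seg 0, τ=1/2; S=-3+220/71·τ+0·τ²+-39/142·τ³=-1687/1136

  seg 0: a=-3 b=220/71 c=0 d=-39/142
  seg 1: a=1 b=-14/71 c=-117/71 d=98/213
  seg 2: a=-2 b=166/71 c=177/71 d=-59/71
S(1/2) = -1687/1136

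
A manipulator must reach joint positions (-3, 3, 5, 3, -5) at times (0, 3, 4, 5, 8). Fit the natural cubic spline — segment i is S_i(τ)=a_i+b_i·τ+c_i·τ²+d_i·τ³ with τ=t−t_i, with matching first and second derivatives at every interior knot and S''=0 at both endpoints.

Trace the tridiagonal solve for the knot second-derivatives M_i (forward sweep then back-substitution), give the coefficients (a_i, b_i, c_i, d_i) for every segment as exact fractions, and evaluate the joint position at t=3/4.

Δ: Δ0=2, Δ1=2, Δ2=-2, Δ3=-8/3
row 1: diag=8, rhs=0; c'=1/8, d'=0
row 2: denom=4−1·1/8=31/8; d'=(-24−1·0)/(31/8)=-192/31
row 3: denom=8−1·8/31=240/31; d'=(-4−1·-192/31)/(240/31)=17/60
back: M3=17/60
back: M2=-192/31−8/31·17/60=-94/15
back: M1=0−1/8·-94/15=47/60
M: M0=0, M1=47/60, M2=-94/15, M3=17/60, M4=0
seg 0: a=-3, c=M0/2=0, d=(M1−M0)/(6·3)=47/1080, b=Δ0−h0·(2M0+M1)/6=193/120
seg 1: a=3, c=M1/2=47/120, d=(M2−M1)/(6·1)=-47/40, b=Δ1−h1·(2M1+M2)/6=167/60
seg 2: a=5, c=M2/2=-47/15, d=(M3−M2)/(6·1)=131/120, b=Δ2−h2·(2M2+M3)/6=1/24
seg 3: a=3, c=M3/2=17/120, d=(M4−M3)/(6·3)=-17/1080, b=Δ3−h3·(2M3+M4)/6=-59/20
t_q=3/4 → seg 0, τ=3/4; S=-3+193/120·τ+0·τ²+47/1080·τ³=-909/512

  seg 0: a=-3 b=193/120 c=0 d=47/1080
  seg 1: a=3 b=167/60 c=47/120 d=-47/40
  seg 2: a=5 b=1/24 c=-47/15 d=131/120
  seg 3: a=3 b=-59/20 c=17/120 d=-17/1080
S(3/4) = -909/512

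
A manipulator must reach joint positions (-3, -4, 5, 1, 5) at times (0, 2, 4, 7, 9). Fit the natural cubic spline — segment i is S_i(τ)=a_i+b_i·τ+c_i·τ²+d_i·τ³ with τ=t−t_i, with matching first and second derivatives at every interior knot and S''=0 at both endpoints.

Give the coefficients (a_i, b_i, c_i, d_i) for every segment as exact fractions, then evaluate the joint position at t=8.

Δ: Δ0=-1/2, Δ1=9/2, Δ2=-4/3, Δ3=2
row 1: diag=8, rhs=30; c'=1/4, d'=15/4
row 2: denom=10−2·1/4=19/2; d'=(-35−2·15/4)/(19/2)=-85/19
row 3: denom=10−3·6/19=172/19; d'=(20−3·-85/19)/(172/19)=635/172
back: M3=635/172
back: M2=-85/19−6/19·635/172=-485/86
back: M1=15/4−1/4·-485/86=1775/344
M: M0=0, M1=1775/344, M2=-485/86, M3=635/172, M4=0
seg 0: a=-3, c=M0/2=0, d=(M1−M0)/(6·2)=1775/4128, b=Δ0−h0·(2M0+M1)/6=-2291/1032
seg 1: a=-4, c=M1/2=1775/688, d=(M2−M1)/(6·2)=-3715/4128, b=Δ1−h1·(2M1+M2)/6=1517/516
seg 2: a=5, c=M2/2=-485/172, d=(M3−M2)/(6·3)=535/1032, b=Δ2−h2·(2M2+M3)/6=2539/1032
seg 3: a=1, c=M3/2=635/344, d=(M4−M3)/(6·2)=-635/2064, b=Δ3−h3·(2M3+M4)/6=-119/258
t_q=8 → seg 3, τ=1; S=1+-119/258·τ+635/344·τ²+-635/2064·τ³=1429/688

  seg 0: a=-3 b=-2291/1032 c=0 d=1775/4128
  seg 1: a=-4 b=1517/516 c=1775/688 d=-3715/4128
  seg 2: a=5 b=2539/1032 c=-485/172 d=535/1032
  seg 3: a=1 b=-119/258 c=635/344 d=-635/2064
S(8) = 1429/688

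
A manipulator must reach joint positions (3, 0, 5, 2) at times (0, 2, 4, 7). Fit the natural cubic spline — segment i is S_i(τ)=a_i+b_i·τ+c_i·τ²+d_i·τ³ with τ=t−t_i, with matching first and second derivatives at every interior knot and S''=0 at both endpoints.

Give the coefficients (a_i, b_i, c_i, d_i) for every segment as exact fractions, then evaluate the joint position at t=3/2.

  seg 0: a=3 b=-52/19 c=0 d=47/152
  seg 1: a=0 b=37/38 c=141/76 d=-83/152
  seg 2: a=5 b=35/19 c=-27/19 d=3/19
S(3/2) = -75/1216

Δ: Δ0=-3/2, Δ1=5/2, Δ2=-1
row 1: diag=8, rhs=24; c'=1/4, d'=3
row 2: denom=10−2·1/4=19/2; d'=(-21−2·3)/(19/2)=-54/19
back: M2=-54/19
back: M1=3−1/4·-54/19=141/38
M: M0=0, M1=141/38, M2=-54/19, M3=0
seg 0: a=3, c=M0/2=0, d=(M1−M0)/(6·2)=47/152, b=Δ0−h0·(2M0+M1)/6=-52/19
seg 1: a=0, c=M1/2=141/76, d=(M2−M1)/(6·2)=-83/152, b=Δ1−h1·(2M1+M2)/6=37/38
seg 2: a=5, c=M2/2=-27/19, d=(M3−M2)/(6·3)=3/19, b=Δ2−h2·(2M2+M3)/6=35/19
t_q=3/2 → seg 0, τ=3/2; S=3+-52/19·τ+0·τ²+47/152·τ³=-75/1216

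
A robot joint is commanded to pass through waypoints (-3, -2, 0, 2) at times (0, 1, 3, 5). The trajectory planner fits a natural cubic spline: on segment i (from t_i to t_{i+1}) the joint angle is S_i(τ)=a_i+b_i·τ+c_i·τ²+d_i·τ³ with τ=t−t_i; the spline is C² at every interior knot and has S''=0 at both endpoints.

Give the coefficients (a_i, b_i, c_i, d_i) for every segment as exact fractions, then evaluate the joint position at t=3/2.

  seg 0: a=-3 b=1 c=0 d=0
  seg 1: a=-2 b=1 c=0 d=0
  seg 2: a=0 b=1 c=0 d=0
S(3/2) = -3/2

Δ: Δ0=1, Δ1=1, Δ2=1
row 1: diag=6, rhs=0; c'=1/3, d'=0
row 2: denom=8−2·1/3=22/3; d'=(0−2·0)/(22/3)=0
back: M2=0
back: M1=0−1/3·0=0
M: M0=0, M1=0, M2=0, M3=0
seg 0: a=-3, c=M0/2=0, d=(M1−M0)/(6·1)=0, b=Δ0−h0·(2M0+M1)/6=1
seg 1: a=-2, c=M1/2=0, d=(M2−M1)/(6·2)=0, b=Δ1−h1·(2M1+M2)/6=1
seg 2: a=0, c=M2/2=0, d=(M3−M2)/(6·2)=0, b=Δ2−h2·(2M2+M3)/6=1
t_q=3/2 → seg 1, τ=1/2; S=-2+1·τ+0·τ²+0·τ³=-3/2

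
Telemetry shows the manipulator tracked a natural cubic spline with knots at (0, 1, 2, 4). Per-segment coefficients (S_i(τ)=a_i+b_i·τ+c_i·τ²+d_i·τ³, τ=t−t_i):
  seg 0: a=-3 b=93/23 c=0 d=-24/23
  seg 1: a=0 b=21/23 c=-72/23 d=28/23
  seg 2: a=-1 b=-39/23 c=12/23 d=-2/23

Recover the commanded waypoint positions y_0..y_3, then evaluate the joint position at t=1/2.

y_0 = S_0(0) = a_0 = -3
y_1 = S_1(0) = a_1 = 0
y_2 = S_2(0) = a_2 = -1
y_3 = S_2(2) = -3
t_q=1/2 is in segment 0 (τ=1/2); S_0(τ)=-51/46

y_0=-3 y_1=0 y_2=-1 y_3=-3
S(1/2) = -51/46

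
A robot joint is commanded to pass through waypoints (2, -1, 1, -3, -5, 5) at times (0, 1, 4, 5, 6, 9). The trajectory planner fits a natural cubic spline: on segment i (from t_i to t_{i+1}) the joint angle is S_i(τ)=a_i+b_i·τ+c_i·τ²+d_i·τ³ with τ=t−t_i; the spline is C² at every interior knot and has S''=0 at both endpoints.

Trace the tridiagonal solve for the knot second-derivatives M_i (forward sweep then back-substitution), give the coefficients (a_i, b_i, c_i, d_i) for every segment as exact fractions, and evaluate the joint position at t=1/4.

Δ: Δ0=-3, Δ1=2/3, Δ2=-4, Δ3=-2, Δ4=10/3
row 1: diag=8, rhs=22; c'=3/8, d'=11/4
row 2: denom=8−3·3/8=55/8; d'=(-28−3·11/4)/(55/8)=-58/11
row 3: denom=4−1·8/55=212/55; d'=(12−1·-58/11)/(212/55)=475/106
row 4: denom=8−1·55/212=1641/212; d'=(32−1·475/106)/(1641/212)=5834/1641
back: M4=5834/1641
back: M3=475/106−55/212·5834/1641=5840/1641
back: M2=-58/11−8/55·5840/1641=-9502/1641
back: M1=11/4−3/8·-9502/1641=2692/547
M: M0=0, M1=2692/547, M2=-9502/1641, M3=5840/1641, M4=5834/1641, M5=0
seg 0: a=2, c=M0/2=0, d=(M1−M0)/(6·1)=1346/1641, b=Δ0−h0·(2M0+M1)/6=-6269/1641
seg 1: a=-1, c=M1/2=1346/547, d=(M2−M1)/(6·3)=-8789/14769, b=Δ1−h1·(2M1+M2)/6=-2231/1641
seg 2: a=1, c=M2/2=-4751/1641, d=(M3−M2)/(6·1)=2557/1641, b=Δ2−h2·(2M2+M3)/6=-4370/1641
seg 3: a=-3, c=M3/2=2920/1641, d=(M4−M3)/(6·1)=-1/1641, b=Δ3−h3·(2M3+M4)/6=-2067/547
seg 4: a=-5, c=M4/2=2917/1641, d=(M5−M4)/(6·3)=-2917/14769, b=Δ4−h4·(2M4+M5)/6=-364/1641
t_q=1/4 → seg 0, τ=1/4; S=2+-6269/1641·τ+0·τ²+1346/1641·τ³=18515/17504

  seg 0: a=2 b=-6269/1641 c=0 d=1346/1641
  seg 1: a=-1 b=-2231/1641 c=1346/547 d=-8789/14769
  seg 2: a=1 b=-4370/1641 c=-4751/1641 d=2557/1641
  seg 3: a=-3 b=-2067/547 c=2920/1641 d=-1/1641
  seg 4: a=-5 b=-364/1641 c=2917/1641 d=-2917/14769
S(1/4) = 18515/17504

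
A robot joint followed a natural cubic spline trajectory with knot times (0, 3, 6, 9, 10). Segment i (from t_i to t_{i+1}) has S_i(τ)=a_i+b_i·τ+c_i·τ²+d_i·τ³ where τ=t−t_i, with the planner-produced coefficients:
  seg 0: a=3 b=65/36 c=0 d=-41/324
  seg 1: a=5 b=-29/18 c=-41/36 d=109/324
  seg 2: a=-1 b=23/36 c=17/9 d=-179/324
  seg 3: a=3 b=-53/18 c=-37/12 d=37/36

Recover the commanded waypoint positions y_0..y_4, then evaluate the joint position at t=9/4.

y_0=3 y_1=5 y_2=-1 y_3=3 y_4=-2
S(9/4) = 1439/256

y_0 = S_0(0) = a_0 = 3
y_1 = S_1(0) = a_1 = 5
y_2 = S_2(0) = a_2 = -1
y_3 = S_3(0) = a_3 = 3
y_4 = S_3(1) = -2
t_q=9/4 is in segment 0 (τ=9/4); S_0(τ)=1439/256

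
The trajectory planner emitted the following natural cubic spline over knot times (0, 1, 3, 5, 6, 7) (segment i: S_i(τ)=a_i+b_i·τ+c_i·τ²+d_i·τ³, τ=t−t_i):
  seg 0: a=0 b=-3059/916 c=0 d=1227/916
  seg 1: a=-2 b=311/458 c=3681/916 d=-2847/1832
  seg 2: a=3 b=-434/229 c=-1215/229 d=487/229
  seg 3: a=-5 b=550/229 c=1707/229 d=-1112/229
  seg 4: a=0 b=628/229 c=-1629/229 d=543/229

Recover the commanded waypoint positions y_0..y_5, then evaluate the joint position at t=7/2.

y_0 = S_0(0) = a_0 = 0
y_1 = S_1(0) = a_1 = -2
y_2 = S_2(0) = a_2 = 3
y_3 = S_3(0) = a_3 = -5
y_4 = S_4(0) = a_4 = 0
y_5 = S_4(1) = -2
t_q=7/2 is in segment 2 (τ=1/2); S_2(τ)=1817/1832

y_0=0 y_1=-2 y_2=3 y_3=-5 y_4=0 y_5=-2
S(7/2) = 1817/1832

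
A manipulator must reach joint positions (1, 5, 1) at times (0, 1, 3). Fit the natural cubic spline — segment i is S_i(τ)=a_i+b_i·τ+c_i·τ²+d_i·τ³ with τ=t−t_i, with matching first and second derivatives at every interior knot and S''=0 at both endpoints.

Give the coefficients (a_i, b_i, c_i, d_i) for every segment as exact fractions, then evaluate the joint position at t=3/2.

Δ: Δ0=4, Δ1=-2
row 1: diag=6, rhs=-36; c'=1/3, d'=-6
back: M1=-6
M: M0=0, M1=-6, M2=0
seg 0: a=1, c=M0/2=0, d=(M1−M0)/(6·1)=-1, b=Δ0−h0·(2M0+M1)/6=5
seg 1: a=5, c=M1/2=-3, d=(M2−M1)/(6·2)=1/2, b=Δ1−h1·(2M1+M2)/6=2
t_q=3/2 → seg 1, τ=1/2; S=5+2·τ+-3·τ²+1/2·τ³=85/16

  seg 0: a=1 b=5 c=0 d=-1
  seg 1: a=5 b=2 c=-3 d=1/2
S(3/2) = 85/16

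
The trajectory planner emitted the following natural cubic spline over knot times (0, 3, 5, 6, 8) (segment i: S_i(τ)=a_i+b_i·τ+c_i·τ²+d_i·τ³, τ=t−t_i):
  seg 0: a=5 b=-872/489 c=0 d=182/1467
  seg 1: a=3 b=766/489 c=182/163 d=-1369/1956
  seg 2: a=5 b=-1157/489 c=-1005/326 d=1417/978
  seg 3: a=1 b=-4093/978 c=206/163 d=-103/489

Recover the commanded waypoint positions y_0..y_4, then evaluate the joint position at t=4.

y_0=5 y_1=3 y_2=5 y_3=1 y_4=-4
S(4) = 3249/652

y_0 = S_0(0) = a_0 = 5
y_1 = S_1(0) = a_1 = 3
y_2 = S_2(0) = a_2 = 5
y_3 = S_3(0) = a_3 = 1
y_4 = S_3(2) = -4
t_q=4 is in segment 1 (τ=1); S_1(τ)=3249/652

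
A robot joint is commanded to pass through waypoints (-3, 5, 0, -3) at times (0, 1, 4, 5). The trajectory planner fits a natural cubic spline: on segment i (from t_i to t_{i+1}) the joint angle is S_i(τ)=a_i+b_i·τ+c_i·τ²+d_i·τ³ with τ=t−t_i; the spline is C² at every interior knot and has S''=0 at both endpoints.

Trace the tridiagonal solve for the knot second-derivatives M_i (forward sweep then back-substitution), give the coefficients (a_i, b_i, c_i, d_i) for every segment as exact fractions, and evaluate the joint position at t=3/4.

Δ: Δ0=8, Δ1=-5/3, Δ2=-3
row 1: diag=8, rhs=-58; c'=3/8, d'=-29/4
row 2: denom=8−3·3/8=55/8; d'=(-8−3·-29/4)/(55/8)=2
back: M2=2
back: M1=-29/4−3/8·2=-8
M: M0=0, M1=-8, M2=2, M3=0
seg 0: a=-3, c=M0/2=0, d=(M1−M0)/(6·1)=-4/3, b=Δ0−h0·(2M0+M1)/6=28/3
seg 1: a=5, c=M1/2=-4, d=(M2−M1)/(6·3)=5/9, b=Δ1−h1·(2M1+M2)/6=16/3
seg 2: a=0, c=M2/2=1, d=(M3−M2)/(6·1)=-1/3, b=Δ2−h2·(2M2+M3)/6=-11/3
t_q=3/4 → seg 0, τ=3/4; S=-3+28/3·τ+0·τ²+-4/3·τ³=55/16

  seg 0: a=-3 b=28/3 c=0 d=-4/3
  seg 1: a=5 b=16/3 c=-4 d=5/9
  seg 2: a=0 b=-11/3 c=1 d=-1/3
S(3/4) = 55/16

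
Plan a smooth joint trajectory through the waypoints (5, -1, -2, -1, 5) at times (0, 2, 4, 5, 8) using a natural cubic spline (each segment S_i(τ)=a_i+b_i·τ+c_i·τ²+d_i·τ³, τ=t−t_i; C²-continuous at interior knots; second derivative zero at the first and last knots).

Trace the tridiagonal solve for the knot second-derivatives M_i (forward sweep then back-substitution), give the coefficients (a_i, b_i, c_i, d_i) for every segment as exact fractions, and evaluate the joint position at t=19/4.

  seg 0: a=5 b=-1223/344 c=0 d=191/1376
  seg 1: a=-1 b=-325/172 c=573/688 d=-95/1376
  seg 2: a=-2 b=211/344 c=18/43 d=-11/344
  seg 3: a=-1 b=233/172 c=111/344 d=-37/1032
S(19/4) = -29017/22016

Δ: Δ0=-3, Δ1=-1/2, Δ2=1, Δ3=2
row 1: diag=8, rhs=15; c'=1/4, d'=15/8
row 2: denom=6−2·1/4=11/2; d'=(9−2·15/8)/(11/2)=21/22
row 3: denom=8−1·2/11=86/11; d'=(6−1·21/22)/(86/11)=111/172
back: M3=111/172
back: M2=21/22−2/11·111/172=36/43
back: M1=15/8−1/4·36/43=573/344
M: M0=0, M1=573/344, M2=36/43, M3=111/172, M4=0
seg 0: a=5, c=M0/2=0, d=(M1−M0)/(6·2)=191/1376, b=Δ0−h0·(2M0+M1)/6=-1223/344
seg 1: a=-1, c=M1/2=573/688, d=(M2−M1)/(6·2)=-95/1376, b=Δ1−h1·(2M1+M2)/6=-325/172
seg 2: a=-2, c=M2/2=18/43, d=(M3−M2)/(6·1)=-11/344, b=Δ2−h2·(2M2+M3)/6=211/344
seg 3: a=-1, c=M3/2=111/344, d=(M4−M3)/(6·3)=-37/1032, b=Δ3−h3·(2M3+M4)/6=233/172
t_q=19/4 → seg 2, τ=3/4; S=-2+211/344·τ+18/43·τ²+-11/344·τ³=-29017/22016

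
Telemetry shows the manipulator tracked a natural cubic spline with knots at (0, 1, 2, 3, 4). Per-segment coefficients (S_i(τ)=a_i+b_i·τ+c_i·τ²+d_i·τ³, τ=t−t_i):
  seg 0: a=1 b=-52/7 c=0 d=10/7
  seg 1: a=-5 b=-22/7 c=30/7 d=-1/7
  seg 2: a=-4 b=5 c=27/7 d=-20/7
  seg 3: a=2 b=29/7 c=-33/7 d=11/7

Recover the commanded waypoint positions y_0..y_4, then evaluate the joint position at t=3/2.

y_0 = S_0(0) = a_0 = 1
y_1 = S_1(0) = a_1 = -5
y_2 = S_2(0) = a_2 = -4
y_3 = S_3(0) = a_3 = 2
y_4 = S_3(1) = 3
t_q=3/2 is in segment 1 (τ=1/2); S_1(τ)=-309/56

y_0=1 y_1=-5 y_2=-4 y_3=2 y_4=3
S(3/2) = -309/56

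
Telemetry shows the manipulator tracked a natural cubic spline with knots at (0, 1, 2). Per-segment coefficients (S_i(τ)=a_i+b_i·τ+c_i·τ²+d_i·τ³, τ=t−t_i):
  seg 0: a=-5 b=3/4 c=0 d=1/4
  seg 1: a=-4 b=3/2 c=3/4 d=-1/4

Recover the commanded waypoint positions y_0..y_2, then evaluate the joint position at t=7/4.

y_0 = S_0(0) = a_0 = -5
y_1 = S_1(0) = a_1 = -4
y_2 = S_1(1) = -2
t_q=7/4 is in segment 1 (τ=3/4); S_1(τ)=-655/256

y_0=-5 y_1=-4 y_2=-2
S(7/4) = -655/256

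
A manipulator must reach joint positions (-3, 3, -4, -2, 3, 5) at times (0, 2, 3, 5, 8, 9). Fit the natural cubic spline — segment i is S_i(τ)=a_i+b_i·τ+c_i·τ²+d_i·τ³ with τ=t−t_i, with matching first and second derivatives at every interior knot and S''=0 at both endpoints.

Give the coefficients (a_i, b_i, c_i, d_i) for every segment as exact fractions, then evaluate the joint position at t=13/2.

Δ: Δ0=3, Δ1=-7, Δ2=1, Δ3=5/3, Δ4=2
row 1: diag=6, rhs=-60; c'=1/6, d'=-10
row 2: denom=6−1·1/6=35/6; d'=(48−1·-10)/(35/6)=348/35
row 3: denom=10−2·12/35=326/35; d'=(4−2·348/35)/(326/35)=-278/163
row 4: denom=8−3·105/326=2293/326; d'=(2−3·-278/163)/(2293/326)=2320/2293
back: M4=2320/2293
back: M3=-278/163−105/326·2320/2293=-4658/2293
back: M2=348/35−12/35·-4658/2293=24396/2293
back: M1=-10−1/6·24396/2293=-26996/2293
M: M0=0, M1=-26996/2293, M2=24396/2293, M3=-4658/2293, M4=2320/2293, M5=0
seg 0: a=-3, c=M0/2=0, d=(M1−M0)/(6·2)=-6749/6879, b=Δ0−h0·(2M0+M1)/6=47633/6879
seg 1: a=3, c=M1/2=-13498/2293, d=(M2−M1)/(6·1)=25696/6879, b=Δ1−h1·(2M1+M2)/6=-33355/6879
seg 2: a=-4, c=M2/2=12198/2293, d=(M3−M2)/(6·2)=-14527/13758, b=Δ2−h2·(2M2+M3)/6=-37255/6879
seg 3: a=-2, c=M3/2=-2329/2293, d=(M4−M3)/(6·3)=1163/6879, b=Δ3−h3·(2M3+M4)/6=21959/6879
seg 4: a=3, c=M4/2=1160/2293, d=(M5−M4)/(6·1)=-1160/6879, b=Δ4−h4·(2M4+M5)/6=11438/6879
t_q=13/2 → seg 3, τ=3/2; S=-2+21959/6879·τ+-2329/2293·τ²+1163/6879·τ³=19693/18344

  seg 0: a=-3 b=47633/6879 c=0 d=-6749/6879
  seg 1: a=3 b=-33355/6879 c=-13498/2293 d=25696/6879
  seg 2: a=-4 b=-37255/6879 c=12198/2293 d=-14527/13758
  seg 3: a=-2 b=21959/6879 c=-2329/2293 d=1163/6879
  seg 4: a=3 b=11438/6879 c=1160/2293 d=-1160/6879
S(13/2) = 19693/18344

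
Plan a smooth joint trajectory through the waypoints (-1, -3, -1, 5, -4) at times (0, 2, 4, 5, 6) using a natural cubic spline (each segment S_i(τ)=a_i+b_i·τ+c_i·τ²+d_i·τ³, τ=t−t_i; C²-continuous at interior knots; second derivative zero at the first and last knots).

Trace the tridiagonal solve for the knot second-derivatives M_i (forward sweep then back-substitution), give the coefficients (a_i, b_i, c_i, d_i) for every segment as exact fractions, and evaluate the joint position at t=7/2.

  seg 0: a=-1 b=-5/7 c=0 d=-1/14
  seg 1: a=-3 b=-11/7 c=-3/7 d=6/7
  seg 2: a=-1 b=7 c=33/7 d=-40/7
  seg 3: a=5 b=-5/7 c=-87/7 d=29/7
S(7/2) = -24/7

Δ: Δ0=-1, Δ1=1, Δ2=6, Δ3=-9
row 1: diag=8, rhs=12; c'=1/4, d'=3/2
row 2: denom=6−2·1/4=11/2; d'=(30−2·3/2)/(11/2)=54/11
row 3: denom=4−1·2/11=42/11; d'=(-90−1·54/11)/(42/11)=-174/7
back: M3=-174/7
back: M2=54/11−2/11·-174/7=66/7
back: M1=3/2−1/4·66/7=-6/7
M: M0=0, M1=-6/7, M2=66/7, M3=-174/7, M4=0
seg 0: a=-1, c=M0/2=0, d=(M1−M0)/(6·2)=-1/14, b=Δ0−h0·(2M0+M1)/6=-5/7
seg 1: a=-3, c=M1/2=-3/7, d=(M2−M1)/(6·2)=6/7, b=Δ1−h1·(2M1+M2)/6=-11/7
seg 2: a=-1, c=M2/2=33/7, d=(M3−M2)/(6·1)=-40/7, b=Δ2−h2·(2M2+M3)/6=7
seg 3: a=5, c=M3/2=-87/7, d=(M4−M3)/(6·1)=29/7, b=Δ3−h3·(2M3+M4)/6=-5/7
t_q=7/2 → seg 1, τ=3/2; S=-3+-11/7·τ+-3/7·τ²+6/7·τ³=-24/7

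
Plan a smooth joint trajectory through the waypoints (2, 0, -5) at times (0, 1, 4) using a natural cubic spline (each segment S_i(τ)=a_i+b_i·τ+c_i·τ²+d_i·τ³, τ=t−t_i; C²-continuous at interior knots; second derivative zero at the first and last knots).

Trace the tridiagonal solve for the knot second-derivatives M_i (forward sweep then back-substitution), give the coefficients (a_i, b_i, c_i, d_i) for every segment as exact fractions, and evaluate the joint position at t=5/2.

  seg 0: a=2 b=-49/24 c=0 d=1/24
  seg 1: a=0 b=-23/12 c=1/8 d=-1/72
S(5/2) = -169/64

Δ: Δ0=-2, Δ1=-5/3
row 1: diag=8, rhs=2; c'=3/8, d'=1/4
back: M1=1/4
M: M0=0, M1=1/4, M2=0
seg 0: a=2, c=M0/2=0, d=(M1−M0)/(6·1)=1/24, b=Δ0−h0·(2M0+M1)/6=-49/24
seg 1: a=0, c=M1/2=1/8, d=(M2−M1)/(6·3)=-1/72, b=Δ1−h1·(2M1+M2)/6=-23/12
t_q=5/2 → seg 1, τ=3/2; S=0+-23/12·τ+1/8·τ²+-1/72·τ³=-169/64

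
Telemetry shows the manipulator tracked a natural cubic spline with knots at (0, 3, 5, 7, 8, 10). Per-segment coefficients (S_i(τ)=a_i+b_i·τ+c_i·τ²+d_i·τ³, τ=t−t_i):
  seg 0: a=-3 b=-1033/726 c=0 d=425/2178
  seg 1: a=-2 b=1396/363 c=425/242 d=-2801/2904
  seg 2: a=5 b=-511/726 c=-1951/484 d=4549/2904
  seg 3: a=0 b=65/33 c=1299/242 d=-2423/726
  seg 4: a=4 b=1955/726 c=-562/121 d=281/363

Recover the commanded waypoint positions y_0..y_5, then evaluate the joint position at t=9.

y_0 = S_0(0) = a_0 = -3
y_1 = S_1(0) = a_1 = -2
y_2 = S_2(0) = a_2 = 5
y_3 = S_3(0) = a_3 = 0
y_4 = S_4(0) = a_4 = 4
y_5 = S_4(2) = -3
t_q=9 is in segment 4 (τ=1); S_4(τ)=683/242

y_0=-3 y_1=-2 y_2=5 y_3=0 y_4=4 y_5=-3
S(9) = 683/242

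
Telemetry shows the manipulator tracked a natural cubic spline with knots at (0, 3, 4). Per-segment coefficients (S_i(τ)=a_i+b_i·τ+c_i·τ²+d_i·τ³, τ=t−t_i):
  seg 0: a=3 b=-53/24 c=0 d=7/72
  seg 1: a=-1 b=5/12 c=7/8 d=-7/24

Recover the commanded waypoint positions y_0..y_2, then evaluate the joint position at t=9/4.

y_0=3 y_1=-1 y_2=0
S(9/4) = -441/512

y_0 = S_0(0) = a_0 = 3
y_1 = S_1(0) = a_1 = -1
y_2 = S_1(1) = 0
t_q=9/4 is in segment 0 (τ=9/4); S_0(τ)=-441/512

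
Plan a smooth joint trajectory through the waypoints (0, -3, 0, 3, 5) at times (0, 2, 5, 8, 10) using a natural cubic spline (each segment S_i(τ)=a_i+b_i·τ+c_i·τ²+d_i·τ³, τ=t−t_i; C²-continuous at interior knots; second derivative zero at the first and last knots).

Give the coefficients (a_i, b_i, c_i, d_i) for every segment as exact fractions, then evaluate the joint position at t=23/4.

Δ: Δ0=-3/2, Δ1=1, Δ2=1, Δ3=1
row 1: diag=10, rhs=15; c'=3/10, d'=3/2
row 2: denom=12−3·3/10=111/10; d'=(0−3·3/2)/(111/10)=-15/37
row 3: denom=10−3·10/37=340/37; d'=(0−3·-15/37)/(340/37)=9/68
back: M3=9/68
back: M2=-15/37−10/37·9/68=-15/34
back: M1=3/2−3/10·-15/34=111/68
M: M0=0, M1=111/68, M2=-15/34, M3=9/68, M4=0
seg 0: a=0, c=M0/2=0, d=(M1−M0)/(6·2)=37/272, b=Δ0−h0·(2M0+M1)/6=-139/68
seg 1: a=-3, c=M1/2=111/136, d=(M2−M1)/(6·3)=-47/408, b=Δ1−h1·(2M1+M2)/6=-7/17
seg 2: a=0, c=M2/2=-15/68, d=(M3−M2)/(6·3)=13/408, b=Δ2−h2·(2M2+M3)/6=11/8
seg 3: a=3, c=M3/2=9/136, d=(M4−M3)/(6·2)=-3/272, b=Δ3−h3·(2M3+M4)/6=31/34
t_q=23/4 → seg 2, τ=3/4; S=0+11/8·τ+-15/68·τ²+13/408·τ³=8013/8704

  seg 0: a=0 b=-139/68 c=0 d=37/272
  seg 1: a=-3 b=-7/17 c=111/136 d=-47/408
  seg 2: a=0 b=11/8 c=-15/68 d=13/408
  seg 3: a=3 b=31/34 c=9/136 d=-3/272
S(23/4) = 8013/8704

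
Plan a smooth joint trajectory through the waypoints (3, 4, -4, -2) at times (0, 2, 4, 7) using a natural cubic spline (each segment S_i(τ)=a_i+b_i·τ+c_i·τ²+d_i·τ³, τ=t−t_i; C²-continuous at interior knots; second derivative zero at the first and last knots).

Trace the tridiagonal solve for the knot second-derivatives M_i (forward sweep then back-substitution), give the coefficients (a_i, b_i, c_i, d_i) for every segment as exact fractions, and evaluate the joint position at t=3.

  seg 0: a=3 b=110/57 c=0 d=-163/456
  seg 1: a=4 b=-269/114 c=-163/76 d=151/228
  seg 2: a=-4 b=-341/114 c=139/76 d=-139/684
S(3) = 3/19

Δ: Δ0=1/2, Δ1=-4, Δ2=2/3
row 1: diag=8, rhs=-27; c'=1/4, d'=-27/8
row 2: denom=10−2·1/4=19/2; d'=(28−2·-27/8)/(19/2)=139/38
back: M2=139/38
back: M1=-27/8−1/4·139/38=-163/38
M: M0=0, M1=-163/38, M2=139/38, M3=0
seg 0: a=3, c=M0/2=0, d=(M1−M0)/(6·2)=-163/456, b=Δ0−h0·(2M0+M1)/6=110/57
seg 1: a=4, c=M1/2=-163/76, d=(M2−M1)/(6·2)=151/228, b=Δ1−h1·(2M1+M2)/6=-269/114
seg 2: a=-4, c=M2/2=139/76, d=(M3−M2)/(6·3)=-139/684, b=Δ2−h2·(2M2+M3)/6=-341/114
t_q=3 → seg 1, τ=1; S=4+-269/114·τ+-163/76·τ²+151/228·τ³=3/19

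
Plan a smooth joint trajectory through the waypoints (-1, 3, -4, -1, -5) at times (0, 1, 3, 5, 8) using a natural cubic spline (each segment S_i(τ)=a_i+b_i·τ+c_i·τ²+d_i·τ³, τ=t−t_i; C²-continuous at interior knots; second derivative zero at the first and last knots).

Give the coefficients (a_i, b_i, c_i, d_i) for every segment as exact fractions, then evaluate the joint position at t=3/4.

Δ: Δ0=4, Δ1=-7/2, Δ2=3/2, Δ3=-4/3
row 1: diag=6, rhs=-45; c'=1/3, d'=-15/2
row 2: denom=8−2·1/3=22/3; d'=(30−2·-15/2)/(22/3)=135/22
row 3: denom=10−2·3/11=104/11; d'=(-17−2·135/22)/(104/11)=-161/52
back: M3=-161/52
back: M2=135/22−3/11·-161/52=363/52
back: M1=-15/2−1/3·363/52=-511/52
M: M0=0, M1=-511/52, M2=363/52, M3=-161/52, M4=0
seg 0: a=-1, c=M0/2=0, d=(M1−M0)/(6·1)=-511/312, b=Δ0−h0·(2M0+M1)/6=1759/312
seg 1: a=3, c=M1/2=-511/104, d=(M2−M1)/(6·2)=437/312, b=Δ1−h1·(2M1+M2)/6=113/156
seg 2: a=-4, c=M2/2=363/104, d=(M3−M2)/(6·2)=-131/156, b=Δ2−h2·(2M2+M3)/6=-331/156
seg 3: a=-1, c=M3/2=-161/104, d=(M4−M3)/(6·3)=161/936, b=Δ3−h3·(2M3+M4)/6=275/156
t_q=3/4 → seg 0, τ=3/4; S=-1+1759/312·τ+0·τ²+-511/312·τ³=16889/6656

  seg 0: a=-1 b=1759/312 c=0 d=-511/312
  seg 1: a=3 b=113/156 c=-511/104 d=437/312
  seg 2: a=-4 b=-331/156 c=363/104 d=-131/156
  seg 3: a=-1 b=275/156 c=-161/104 d=161/936
S(3/4) = 16889/6656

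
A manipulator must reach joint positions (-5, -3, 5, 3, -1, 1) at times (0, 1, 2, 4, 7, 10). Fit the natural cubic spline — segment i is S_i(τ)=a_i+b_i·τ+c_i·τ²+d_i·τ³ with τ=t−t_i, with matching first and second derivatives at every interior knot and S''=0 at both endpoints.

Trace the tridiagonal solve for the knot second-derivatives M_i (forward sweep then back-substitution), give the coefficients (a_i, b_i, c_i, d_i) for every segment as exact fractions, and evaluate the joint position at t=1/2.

Δ: Δ0=2, Δ1=8, Δ2=-1, Δ3=-4/3, Δ4=2/3
row 1: diag=4, rhs=36; c'=1/4, d'=9
row 2: denom=6−1·1/4=23/4; d'=(-54−1·9)/(23/4)=-252/23
row 3: denom=10−2·8/23=214/23; d'=(-2−2·-252/23)/(214/23)=229/107
row 4: denom=12−3·69/214=2361/214; d'=(12−3·229/107)/(2361/214)=398/787
back: M4=398/787
back: M3=229/107−69/214·398/787=1556/787
back: M2=-252/23−8/23·1556/787=-9164/787
back: M1=9−1/4·-9164/787=9374/787
M: M0=0, M1=9374/787, M2=-9164/787, M3=1556/787, M4=398/787, M5=0
seg 0: a=-5, c=M0/2=0, d=(M1−M0)/(6·1)=4687/2361, b=Δ0−h0·(2M0+M1)/6=35/2361
seg 1: a=-3, c=M1/2=4687/787, d=(M2−M1)/(6·1)=-9269/2361, b=Δ1−h1·(2M1+M2)/6=14096/2361
seg 2: a=5, c=M2/2=-4582/787, d=(M3−M2)/(6·2)=2680/2361, b=Δ2−h2·(2M2+M3)/6=14411/2361
seg 3: a=3, c=M3/2=778/787, d=(M4−M3)/(6·3)=-193/2361, b=Δ3−h3·(2M3+M4)/6=-8413/2361
seg 4: a=-1, c=M4/2=199/787, d=(M5−M4)/(6·3)=-199/7083, b=Δ4−h4·(2M4+M5)/6=380/2361
t_q=1/2 → seg 0, τ=1/2; S=-5+35/2361·τ+0·τ²+4687/2361·τ³=-29871/6296

  seg 0: a=-5 b=35/2361 c=0 d=4687/2361
  seg 1: a=-3 b=14096/2361 c=4687/787 d=-9269/2361
  seg 2: a=5 b=14411/2361 c=-4582/787 d=2680/2361
  seg 3: a=3 b=-8413/2361 c=778/787 d=-193/2361
  seg 4: a=-1 b=380/2361 c=199/787 d=-199/7083
S(1/2) = -29871/6296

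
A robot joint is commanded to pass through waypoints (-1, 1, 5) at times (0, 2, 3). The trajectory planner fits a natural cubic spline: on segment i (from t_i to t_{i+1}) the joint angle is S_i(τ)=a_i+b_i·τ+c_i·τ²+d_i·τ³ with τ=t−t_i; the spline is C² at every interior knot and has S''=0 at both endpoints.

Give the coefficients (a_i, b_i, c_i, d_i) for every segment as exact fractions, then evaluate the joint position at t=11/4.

Δ: Δ0=1, Δ1=4
row 1: diag=6, rhs=18; c'=1/6, d'=3
back: M1=3
M: M0=0, M1=3, M2=0
seg 0: a=-1, c=M0/2=0, d=(M1−M0)/(6·2)=1/4, b=Δ0−h0·(2M0+M1)/6=0
seg 1: a=1, c=M1/2=3/2, d=(M2−M1)/(6·1)=-1/2, b=Δ1−h1·(2M1+M2)/6=3
t_q=11/4 → seg 1, τ=3/4; S=1+3·τ+3/2·τ²+-1/2·τ³=497/128

  seg 0: a=-1 b=0 c=0 d=1/4
  seg 1: a=1 b=3 c=3/2 d=-1/2
S(11/4) = 497/128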